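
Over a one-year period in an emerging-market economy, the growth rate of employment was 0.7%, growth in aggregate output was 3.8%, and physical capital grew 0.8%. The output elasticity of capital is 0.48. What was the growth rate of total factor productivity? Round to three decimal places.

Total factor productivity growth was 3.052%.

Labor's share = 1 − 0.48 = 0.52.
Physical capital: 0.48 × 0.8 = 0.384 pp.
Employment: 0.52 × 0.7 = 0.364 pp.
TFP growth = 3.8 − 0.748 = 3.052%.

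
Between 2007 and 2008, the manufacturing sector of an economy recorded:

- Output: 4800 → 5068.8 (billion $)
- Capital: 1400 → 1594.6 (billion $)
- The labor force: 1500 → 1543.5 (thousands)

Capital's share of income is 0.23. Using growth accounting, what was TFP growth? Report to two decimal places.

0.17%

Output growth = (5068.8 − 4800) / 4800 = 5.6%.
Capital growth = (1594.6 − 1400) / 1400 = 13.9%.
The labor force growth = (1543.5 − 1500) / 1500 = 2.9%.
Labor's share = 1 − 0.23 = 0.77.
Capital: 0.23 × 13.9 = 3.197 pp.
The labor force: 0.77 × 2.9 = 2.233 pp.
TFP growth = 5.6 − 5.43 = 0.17%.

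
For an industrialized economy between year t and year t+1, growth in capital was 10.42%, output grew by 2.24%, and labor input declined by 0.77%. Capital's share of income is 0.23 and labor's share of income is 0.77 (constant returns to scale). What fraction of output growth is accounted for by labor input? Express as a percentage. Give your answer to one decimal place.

Labor input accounted for -26.5% of growth.

Labor's share = 1 − 0.23 = 0.77.
Labor input contributed 0.77 × (-0.77) = -0.5929 pp.
Share of growth = -0.5929 / 2.24 × 100 = -26.469%.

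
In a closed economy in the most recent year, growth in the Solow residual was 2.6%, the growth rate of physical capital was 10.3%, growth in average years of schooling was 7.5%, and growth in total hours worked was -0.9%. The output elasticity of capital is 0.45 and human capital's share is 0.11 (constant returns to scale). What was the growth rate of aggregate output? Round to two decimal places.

Labor's share = 1 − 0.45 − 0.11 = 0.44.
Physical capital: 0.45 × 10.3 = 4.635 pp.
Average years of schooling: 0.11 × 7.5 = 0.825 pp.
Total hours worked: 0.44 × (-0.9) = -0.396 pp.
Output growth = 2.6 + 5.064 = 7.664%.

Aggregate output growth was 7.66%.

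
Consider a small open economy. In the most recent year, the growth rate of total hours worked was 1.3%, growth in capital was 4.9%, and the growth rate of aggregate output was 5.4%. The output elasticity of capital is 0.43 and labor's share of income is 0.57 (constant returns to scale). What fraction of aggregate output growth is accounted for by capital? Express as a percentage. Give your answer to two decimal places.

Capital accounted for 39.02% of growth.

Capital contributed 0.43 × 4.9 = 2.107 pp.
Share of growth = 2.107 / 5.4 × 100 = 39.0185%.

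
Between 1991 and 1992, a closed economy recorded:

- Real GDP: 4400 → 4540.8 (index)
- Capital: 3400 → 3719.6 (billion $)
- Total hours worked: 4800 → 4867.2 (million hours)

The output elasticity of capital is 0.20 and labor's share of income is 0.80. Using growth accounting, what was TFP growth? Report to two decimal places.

TFP grew 0.20%.

Real GDP growth = (4540.8 − 4400) / 4400 = 3.2%.
Capital growth = (3719.6 − 3400) / 3400 = 9.4%.
Total hours worked growth = (4867.2 − 4800) / 4800 = 1.4%.
Labor's share = 1 − 0.2 = 0.8.
Capital: 0.2 × 9.4 = 1.88 pp.
Total hours worked: 0.8 × 1.4 = 1.12 pp.
TFP growth = 3.2 − 3 = 0.2%.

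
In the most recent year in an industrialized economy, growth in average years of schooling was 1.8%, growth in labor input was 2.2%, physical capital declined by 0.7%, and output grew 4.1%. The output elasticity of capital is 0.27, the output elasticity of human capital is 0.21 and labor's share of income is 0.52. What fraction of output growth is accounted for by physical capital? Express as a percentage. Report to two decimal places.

-4.61%

Physical capital contributed 0.27 × (-0.7) = -0.189 pp.
Share of growth = -0.189 / 4.1 × 100 = -4.6098%.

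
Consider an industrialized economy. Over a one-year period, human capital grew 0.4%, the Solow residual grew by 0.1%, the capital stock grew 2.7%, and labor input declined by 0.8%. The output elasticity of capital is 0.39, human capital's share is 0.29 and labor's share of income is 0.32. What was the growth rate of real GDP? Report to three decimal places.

1.013%

Labor's share = 1 − 0.39 − 0.29 = 0.32.
The capital stock: 0.39 × 2.7 = 1.053 pp.
Human capital: 0.29 × 0.4 = 0.116 pp.
Labor input: 0.32 × (-0.8) = -0.256 pp.
Output growth = 0.1 + 0.913 = 1.013%.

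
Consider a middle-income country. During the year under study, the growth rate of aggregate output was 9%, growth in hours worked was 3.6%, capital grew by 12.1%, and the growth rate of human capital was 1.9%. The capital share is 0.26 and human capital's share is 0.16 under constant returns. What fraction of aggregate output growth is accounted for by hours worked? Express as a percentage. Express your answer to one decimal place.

Labor's share = 1 − 0.26 − 0.16 = 0.58.
Hours worked contributed 0.58 × 3.6 = 2.088 pp.
Share of growth = 2.088 / 9 × 100 = 23.2%.

Hours worked accounted for 23.2% of growth.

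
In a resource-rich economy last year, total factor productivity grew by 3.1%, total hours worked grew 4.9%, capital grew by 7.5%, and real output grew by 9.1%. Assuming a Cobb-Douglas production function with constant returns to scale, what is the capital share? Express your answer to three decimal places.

0.423

gY = gA + α·gK + (1−α)·gL, so gY − gA − gL = α(gK − gL).
9.1 − 3.1 − 4.9 = α × (7.5 − 4.9).
1.1 = 2.6 α, so α = 0.42308.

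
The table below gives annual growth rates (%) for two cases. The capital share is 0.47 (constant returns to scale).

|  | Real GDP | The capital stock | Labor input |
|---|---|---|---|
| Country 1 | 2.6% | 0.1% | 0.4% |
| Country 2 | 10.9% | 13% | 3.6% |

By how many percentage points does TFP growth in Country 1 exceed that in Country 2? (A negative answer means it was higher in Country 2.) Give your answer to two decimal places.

Labor's share = 1 − 0.47 = 0.53.
Country 1: TFP = 2.6 − 0.047 − 0.212 = 2.341%.
Country 2: TFP = 10.9 − 6.11 − 1.908 = 2.882%.
Difference = 2.341 − (2.882) = -0.541 pp.

-0.54 percentage points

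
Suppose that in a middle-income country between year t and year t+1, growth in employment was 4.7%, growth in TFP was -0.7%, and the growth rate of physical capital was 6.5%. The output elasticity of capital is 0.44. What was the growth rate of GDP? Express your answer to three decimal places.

Labor's share = 1 − 0.44 = 0.56.
Physical capital: 0.44 × 6.5 = 2.86 pp.
Employment: 0.56 × 4.7 = 2.632 pp.
Output growth = -0.7 + 5.492 = 4.792%.

4.792%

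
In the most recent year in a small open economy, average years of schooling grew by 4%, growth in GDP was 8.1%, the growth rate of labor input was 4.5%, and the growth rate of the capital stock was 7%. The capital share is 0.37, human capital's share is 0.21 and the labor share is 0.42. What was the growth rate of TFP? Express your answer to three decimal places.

Labor's share = 1 − 0.37 − 0.21 = 0.42.
The capital stock: 0.37 × 7 = 2.59 pp.
Average years of schooling: 0.21 × 4 = 0.84 pp.
Labor input: 0.42 × 4.5 = 1.89 pp.
TFP growth = 8.1 − 5.32 = 2.78%.

2.780%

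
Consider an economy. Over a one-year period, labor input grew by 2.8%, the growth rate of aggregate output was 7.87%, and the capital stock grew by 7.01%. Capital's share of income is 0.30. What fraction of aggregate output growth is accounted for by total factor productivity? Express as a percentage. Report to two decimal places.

Labor's share = 1 − 0.3 = 0.7.
The capital stock: 0.3 × 7.01 = 2.103 pp.
Labor input: 0.7 × 2.8 = 1.96 pp.
TFP growth = 7.87 − 4.063 = 3.807%.
TFP share of growth = 3.807 / 7.87 × 100 = 48.3736%.

Total factor productivity accounted for 48.37% of growth.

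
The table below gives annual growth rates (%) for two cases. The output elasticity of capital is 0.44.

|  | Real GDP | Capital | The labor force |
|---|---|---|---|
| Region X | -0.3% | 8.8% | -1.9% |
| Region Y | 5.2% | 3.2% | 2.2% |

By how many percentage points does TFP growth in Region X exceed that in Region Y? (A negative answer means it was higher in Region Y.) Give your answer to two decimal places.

Labor's share = 1 − 0.44 = 0.56.
Region X: TFP = -0.3 − 3.872 + 1.064 = -3.108%.
Region Y: TFP = 5.2 − 1.408 − 1.232 = 2.56%.
Difference = -3.108 − (2.56) = -5.668 pp.

-5.67 percentage points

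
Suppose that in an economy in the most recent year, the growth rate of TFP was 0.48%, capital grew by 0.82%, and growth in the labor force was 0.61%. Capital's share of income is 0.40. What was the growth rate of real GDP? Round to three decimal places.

1.174%

Labor's share = 1 − 0.4 = 0.6.
Capital: 0.4 × 0.82 = 0.328 pp.
The labor force: 0.6 × 0.61 = 0.366 pp.
Output growth = 0.48 + 0.694 = 1.174%.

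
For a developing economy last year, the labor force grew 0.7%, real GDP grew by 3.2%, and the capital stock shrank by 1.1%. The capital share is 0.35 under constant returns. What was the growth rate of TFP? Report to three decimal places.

TFP grew 3.130%.

Labor's share = 1 − 0.35 = 0.65.
The capital stock: 0.35 × (-1.1) = -0.385 pp.
The labor force: 0.65 × 0.7 = 0.455 pp.
TFP growth = 3.2 − 0.07 = 3.13%.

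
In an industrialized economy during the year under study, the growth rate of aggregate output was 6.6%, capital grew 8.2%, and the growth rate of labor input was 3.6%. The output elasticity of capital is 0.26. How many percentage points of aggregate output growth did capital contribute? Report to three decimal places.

Contribution = share × growth = 0.26 × 8.2 = 2.132 pp.

2.132 pp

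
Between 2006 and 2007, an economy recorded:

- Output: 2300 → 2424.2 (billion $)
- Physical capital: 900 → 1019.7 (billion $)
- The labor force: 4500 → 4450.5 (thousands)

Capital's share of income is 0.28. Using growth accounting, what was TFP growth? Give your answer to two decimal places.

Output growth = (2424.2 − 2300) / 2300 = 5.4%.
Physical capital growth = (1019.7 − 900) / 900 = 13.3%.
The labor force growth = (4450.5 − 4500) / 4500 = -1.1%.
Labor's share = 1 − 0.28 = 0.72.
Physical capital: 0.28 × 13.3 = 3.724 pp.
The labor force: 0.72 × (-1.1) = -0.792 pp.
TFP growth = 5.4 − 2.932 = 2.468%.

2.47%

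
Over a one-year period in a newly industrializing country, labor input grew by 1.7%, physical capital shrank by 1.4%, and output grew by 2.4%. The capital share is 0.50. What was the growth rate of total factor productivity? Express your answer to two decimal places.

Total factor productivity grew 2.25%.

Labor's share = 1 − 0.5 = 0.5.
Physical capital: 0.5 × (-1.4) = -0.7 pp.
Labor input: 0.5 × 1.7 = 0.85 pp.
TFP growth = 2.4 − 0.15 = 2.25%.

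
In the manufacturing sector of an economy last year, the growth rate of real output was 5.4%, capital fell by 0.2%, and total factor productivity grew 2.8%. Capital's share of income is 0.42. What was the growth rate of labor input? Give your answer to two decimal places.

Labor input growth was 4.63%.

Labor's share = 1 − 0.42 = 0.58.
gY = gA + 0.42×(-0.2) + 0.58×g.
0.58×g = 5.4 − 2.8 + 0.084 = 2.684.
g = 2.684 / 0.58 = 4.6276%.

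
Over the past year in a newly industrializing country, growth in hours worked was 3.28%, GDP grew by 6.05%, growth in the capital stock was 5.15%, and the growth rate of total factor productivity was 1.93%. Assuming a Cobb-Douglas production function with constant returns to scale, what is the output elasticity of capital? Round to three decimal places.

The output elasticity of capital is 0.449.

gY = gA + α·gK + (1−α)·gL, so gY − gA − gL = α(gK − gL).
6.05 − 1.93 − 3.28 = α × (5.15 − 3.28).
0.84 = 1.87 α, so α = 0.4492.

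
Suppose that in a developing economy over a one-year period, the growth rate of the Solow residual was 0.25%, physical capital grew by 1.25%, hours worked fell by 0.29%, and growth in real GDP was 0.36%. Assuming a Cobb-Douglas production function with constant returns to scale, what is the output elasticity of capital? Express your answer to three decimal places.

gY = gA + α·gK + (1−α)·gL, so gY − gA − gL = α(gK − gL).
0.36 − 0.25 + 0.29 = α × (1.25 − (-0.29)).
0.4 = 1.54 α, so α = 0.25974.

0.260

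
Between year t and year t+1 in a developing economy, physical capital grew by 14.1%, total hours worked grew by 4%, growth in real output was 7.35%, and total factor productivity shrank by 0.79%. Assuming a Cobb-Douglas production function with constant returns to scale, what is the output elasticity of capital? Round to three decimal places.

gY = gA + α·gK + (1−α)·gL, so gY − gA − gL = α(gK − gL).
7.35 + 0.79 − 4 = α × (14.1 − 4).
4.14 = 10.1 α, so α = 0.4099.

0.410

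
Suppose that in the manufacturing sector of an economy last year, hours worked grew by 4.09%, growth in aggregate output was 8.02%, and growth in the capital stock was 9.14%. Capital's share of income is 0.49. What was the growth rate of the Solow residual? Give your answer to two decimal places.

Labor's share = 1 − 0.49 = 0.51.
The capital stock: 0.49 × 9.14 = 4.4786 pp.
Hours worked: 0.51 × 4.09 = 2.0859 pp.
TFP growth = 8.02 − 6.5645 = 1.4555%.

1.46%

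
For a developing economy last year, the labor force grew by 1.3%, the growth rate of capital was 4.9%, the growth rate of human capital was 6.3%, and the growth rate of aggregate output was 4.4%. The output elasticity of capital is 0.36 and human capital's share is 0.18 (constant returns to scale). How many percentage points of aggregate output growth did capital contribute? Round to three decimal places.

Contribution = share × growth = 0.36 × 4.9 = 1.764 pp.

1.764 percentage points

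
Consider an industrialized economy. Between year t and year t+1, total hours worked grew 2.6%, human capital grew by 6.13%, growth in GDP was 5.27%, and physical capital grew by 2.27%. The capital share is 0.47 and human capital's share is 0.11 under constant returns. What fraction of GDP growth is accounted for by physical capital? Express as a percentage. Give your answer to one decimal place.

Physical capital contributed 0.47 × 2.27 = 1.0669 pp.
Share of growth = 1.0669 / 5.27 × 100 = 20.245%.

Physical capital accounted for 20.2% of growth.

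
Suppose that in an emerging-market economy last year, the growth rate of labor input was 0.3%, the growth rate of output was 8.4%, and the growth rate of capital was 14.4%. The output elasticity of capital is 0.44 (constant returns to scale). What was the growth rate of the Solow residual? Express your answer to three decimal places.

Labor's share = 1 − 0.44 = 0.56.
Capital: 0.44 × 14.4 = 6.336 pp.
Labor input: 0.56 × 0.3 = 0.168 pp.
TFP growth = 8.4 − 6.504 = 1.896%.

The Solow residual grew 1.896%.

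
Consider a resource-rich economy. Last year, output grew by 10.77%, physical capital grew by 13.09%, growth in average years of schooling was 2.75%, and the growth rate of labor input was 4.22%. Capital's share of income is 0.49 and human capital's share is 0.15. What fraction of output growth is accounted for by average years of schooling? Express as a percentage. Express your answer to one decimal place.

3.8%

Average years of schooling contributed 0.15 × 2.75 = 0.4125 pp.
Share of growth = 0.4125 / 10.77 × 100 = 3.83%.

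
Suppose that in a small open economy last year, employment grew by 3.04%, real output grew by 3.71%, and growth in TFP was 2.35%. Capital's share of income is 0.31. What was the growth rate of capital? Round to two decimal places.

Labor's share = 1 − 0.31 = 0.69.
gY = gA + 0.69×3.04 + 0.31×g.
0.31×g = 3.71 − 2.35 − 2.0976 = -0.7376.
g = -0.7376 / 0.31 = -2.3794%.

-2.38%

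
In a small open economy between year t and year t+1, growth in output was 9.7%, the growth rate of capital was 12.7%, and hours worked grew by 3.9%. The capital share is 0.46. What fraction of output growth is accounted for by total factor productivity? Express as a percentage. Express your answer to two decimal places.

Total factor productivity accounted for 18.06% of growth.

Labor's share = 1 − 0.46 = 0.54.
Capital: 0.46 × 12.7 = 5.842 pp.
Hours worked: 0.54 × 3.9 = 2.106 pp.
TFP growth = 9.7 − 7.948 = 1.752%.
TFP share of growth = 1.752 / 9.7 × 100 = 18.0619%.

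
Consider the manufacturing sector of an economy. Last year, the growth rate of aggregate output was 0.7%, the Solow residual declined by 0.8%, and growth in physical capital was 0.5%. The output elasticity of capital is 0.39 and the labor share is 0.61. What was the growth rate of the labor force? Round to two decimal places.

Labor's share = 1 − 0.39 = 0.61.
gY = gA + 0.39×0.5 + 0.61×g.
0.61×g = 0.7 + 0.8 − 0.195 = 1.305.
g = 1.305 / 0.61 = 2.1393%.

2.14%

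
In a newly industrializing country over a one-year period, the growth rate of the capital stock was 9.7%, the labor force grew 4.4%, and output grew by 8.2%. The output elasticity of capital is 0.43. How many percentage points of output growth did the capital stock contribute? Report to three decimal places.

Contribution = share × growth = 0.43 × 9.7 = 4.171 pp.

4.171 pp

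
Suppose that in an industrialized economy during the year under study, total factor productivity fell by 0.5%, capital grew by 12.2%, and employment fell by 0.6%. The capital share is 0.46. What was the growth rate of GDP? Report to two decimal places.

4.79%

Labor's share = 1 − 0.46 = 0.54.
Capital: 0.46 × 12.2 = 5.612 pp.
Employment: 0.54 × (-0.6) = -0.324 pp.
Output growth = -0.5 + 5.288 = 4.788%.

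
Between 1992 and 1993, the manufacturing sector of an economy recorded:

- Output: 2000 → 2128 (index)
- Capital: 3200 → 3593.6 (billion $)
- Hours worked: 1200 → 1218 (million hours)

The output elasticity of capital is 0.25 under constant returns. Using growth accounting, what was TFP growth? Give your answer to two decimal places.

TFP grew 2.20%.

Output growth = (2128 − 2000) / 2000 = 6.4%.
Capital growth = (3593.6 − 3200) / 3200 = 12.3%.
Hours worked growth = (1218 − 1200) / 1200 = 1.5%.
Labor's share = 1 − 0.25 = 0.75.
Capital: 0.25 × 12.3 = 3.075 pp.
Hours worked: 0.75 × 1.5 = 1.125 pp.
TFP growth = 6.4 − 4.2 = 2.2%.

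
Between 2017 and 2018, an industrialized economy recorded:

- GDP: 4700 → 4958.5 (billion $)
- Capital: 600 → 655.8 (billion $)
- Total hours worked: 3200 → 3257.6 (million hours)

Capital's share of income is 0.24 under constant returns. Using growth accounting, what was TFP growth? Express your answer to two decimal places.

TFP grew 1.90%.

GDP growth = (4958.5 − 4700) / 4700 = 5.5%.
Capital growth = (655.8 − 600) / 600 = 9.3%.
Total hours worked growth = (3257.6 − 3200) / 3200 = 1.8%.
Labor's share = 1 − 0.24 = 0.76.
Capital: 0.24 × 9.3 = 2.232 pp.
Total hours worked: 0.76 × 1.8 = 1.368 pp.
TFP growth = 5.5 − 3.6 = 1.9%.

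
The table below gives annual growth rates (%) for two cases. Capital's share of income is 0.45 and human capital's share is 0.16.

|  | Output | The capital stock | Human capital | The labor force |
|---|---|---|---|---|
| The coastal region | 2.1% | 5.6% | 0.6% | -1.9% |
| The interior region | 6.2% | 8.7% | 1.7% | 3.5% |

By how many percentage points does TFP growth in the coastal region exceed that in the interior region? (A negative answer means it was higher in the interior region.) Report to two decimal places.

-0.42 percentage points

Labor's share = 1 − 0.45 − 0.16 = 0.39.
The coastal region: TFP = 2.1 − 2.52 − 0.096 + 0.741 = 0.225%.
The interior region: TFP = 6.2 − 3.915 − 0.272 − 1.365 = 0.648%.
Difference = 0.225 − (0.648) = -0.423 pp.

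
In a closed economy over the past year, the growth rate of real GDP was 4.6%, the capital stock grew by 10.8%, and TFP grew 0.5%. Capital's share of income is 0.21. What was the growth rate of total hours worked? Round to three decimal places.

Total hours worked grew 2.319%.

Labor's share = 1 − 0.21 = 0.79.
gY = gA + 0.21×10.8 + 0.79×g.
0.79×g = 4.6 − 0.5 − 2.268 = 1.832.
g = 1.832 / 0.79 = 2.31899%.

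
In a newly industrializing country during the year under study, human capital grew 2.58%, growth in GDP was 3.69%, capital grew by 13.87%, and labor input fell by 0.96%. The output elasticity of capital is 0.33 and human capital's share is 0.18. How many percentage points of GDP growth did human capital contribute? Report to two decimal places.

Contribution = share × growth = 0.18 × 2.58 = 0.4644 pp.

0.46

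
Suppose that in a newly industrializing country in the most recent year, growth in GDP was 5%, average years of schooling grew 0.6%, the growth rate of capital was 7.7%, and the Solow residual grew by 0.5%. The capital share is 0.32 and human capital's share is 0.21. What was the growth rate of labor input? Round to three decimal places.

4.064%

Labor's share = 1 − 0.32 − 0.21 = 0.47.
gY = gA + 0.32×7.7 + 0.21×0.6 + 0.47×g.
0.47×g = 5 − 0.5 − 2.59 = 1.91.
g = 1.91 / 0.47 = 4.06383%.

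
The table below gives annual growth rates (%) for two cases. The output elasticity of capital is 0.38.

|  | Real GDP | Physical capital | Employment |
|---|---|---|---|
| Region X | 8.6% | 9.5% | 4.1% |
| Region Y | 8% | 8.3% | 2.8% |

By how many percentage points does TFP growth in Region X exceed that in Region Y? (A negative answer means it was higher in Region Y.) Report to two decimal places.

Labor's share = 1 − 0.38 = 0.62.
Region X: TFP = 8.6 − 3.61 − 2.542 = 2.448%.
Region Y: TFP = 8 − 3.154 − 1.736 = 3.11%.
Difference = 2.448 − (3.11) = -0.662 pp.

-0.66 percentage points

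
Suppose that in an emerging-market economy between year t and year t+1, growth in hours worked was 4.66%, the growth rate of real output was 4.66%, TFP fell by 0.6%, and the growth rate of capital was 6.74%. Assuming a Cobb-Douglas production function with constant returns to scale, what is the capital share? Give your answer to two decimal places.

The capital share is 0.29.

gY = gA + α·gK + (1−α)·gL, so gY − gA − gL = α(gK − gL).
4.66 + 0.6 − 4.66 = α × (6.74 − 4.66).
0.6 = 2.08 α, so α = 0.2885.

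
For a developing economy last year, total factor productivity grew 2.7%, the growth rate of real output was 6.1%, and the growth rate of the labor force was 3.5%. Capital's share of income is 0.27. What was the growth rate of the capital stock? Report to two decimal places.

Labor's share = 1 − 0.27 = 0.73.
gY = gA + 0.73×3.5 + 0.27×g.
0.27×g = 6.1 − 2.7 − 2.555 = 0.845.
g = 0.845 / 0.27 = 3.1296%.

3.13%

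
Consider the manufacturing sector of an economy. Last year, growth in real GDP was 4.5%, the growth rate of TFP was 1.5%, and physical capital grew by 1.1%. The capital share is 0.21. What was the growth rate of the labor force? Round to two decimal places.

Labor's share = 1 − 0.21 = 0.79.
gY = gA + 0.21×1.1 + 0.79×g.
0.79×g = 4.5 − 1.5 − 0.231 = 2.769.
g = 2.769 / 0.79 = 3.5051%.

3.51%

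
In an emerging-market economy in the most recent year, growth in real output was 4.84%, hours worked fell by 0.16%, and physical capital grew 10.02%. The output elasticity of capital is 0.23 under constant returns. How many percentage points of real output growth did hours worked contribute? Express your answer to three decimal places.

Labor's share = 1 − 0.23 = 0.77.
Contribution = share × growth = 0.77 × (-0.16) = -0.1232 pp.

-0.123 percentage points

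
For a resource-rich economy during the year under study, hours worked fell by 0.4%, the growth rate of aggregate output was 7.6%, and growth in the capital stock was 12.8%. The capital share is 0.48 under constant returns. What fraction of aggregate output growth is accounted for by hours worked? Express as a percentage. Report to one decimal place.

Hours worked accounted for -2.7% of growth.

Labor's share = 1 − 0.48 = 0.52.
Hours worked contributed 0.52 × (-0.4) = -0.208 pp.
Share of growth = -0.208 / 7.6 × 100 = -2.737%.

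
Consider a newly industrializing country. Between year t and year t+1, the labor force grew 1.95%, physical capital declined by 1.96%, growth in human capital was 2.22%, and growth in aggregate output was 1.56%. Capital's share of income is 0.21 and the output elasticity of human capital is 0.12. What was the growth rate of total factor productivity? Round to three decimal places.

Labor's share = 1 − 0.21 − 0.12 = 0.67.
Physical capital: 0.21 × (-1.96) = -0.4116 pp.
Human capital: 0.12 × 2.22 = 0.2664 pp.
The labor force: 0.67 × 1.95 = 1.3065 pp.
TFP growth = 1.56 − 1.1613 = 0.3987%.

Total factor productivity grew 0.399%.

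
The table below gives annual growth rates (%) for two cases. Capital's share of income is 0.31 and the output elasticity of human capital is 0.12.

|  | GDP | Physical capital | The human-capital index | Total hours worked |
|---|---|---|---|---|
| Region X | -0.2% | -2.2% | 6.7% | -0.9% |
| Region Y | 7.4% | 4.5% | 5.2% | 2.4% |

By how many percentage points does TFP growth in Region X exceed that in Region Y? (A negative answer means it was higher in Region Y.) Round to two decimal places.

-3.82 percentage points

Labor's share = 1 − 0.31 − 0.12 = 0.57.
Region X: TFP = -0.2 + 0.682 − 0.804 + 0.513 = 0.191%.
Region Y: TFP = 7.4 − 1.395 − 0.624 − 1.368 = 4.013%.
Difference = 0.191 − (4.013) = -3.822 pp.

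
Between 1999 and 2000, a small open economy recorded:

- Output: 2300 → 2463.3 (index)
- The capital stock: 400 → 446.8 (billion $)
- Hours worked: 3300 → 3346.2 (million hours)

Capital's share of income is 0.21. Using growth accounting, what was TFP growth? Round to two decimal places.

3.54%

Output growth = (2463.3 − 2300) / 2300 = 7.1%.
The capital stock growth = (446.8 − 400) / 400 = 11.7%.
Hours worked growth = (3346.2 − 3300) / 3300 = 1.4%.
Labor's share = 1 − 0.21 = 0.79.
The capital stock: 0.21 × 11.7 = 2.457 pp.
Hours worked: 0.79 × 1.4 = 1.106 pp.
TFP growth = 7.1 − 3.563 = 3.537%.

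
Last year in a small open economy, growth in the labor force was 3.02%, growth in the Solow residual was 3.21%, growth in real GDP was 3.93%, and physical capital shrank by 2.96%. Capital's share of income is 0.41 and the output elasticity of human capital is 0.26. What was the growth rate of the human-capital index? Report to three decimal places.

3.604%

Labor's share = 1 − 0.41 − 0.26 = 0.33.
gY = gA + 0.41×(-2.96) + 0.33×3.02 + 0.26×g.
0.26×g = 3.93 − 3.21 + 0.217 = 0.937.
g = 0.937 / 0.26 = 3.60385%.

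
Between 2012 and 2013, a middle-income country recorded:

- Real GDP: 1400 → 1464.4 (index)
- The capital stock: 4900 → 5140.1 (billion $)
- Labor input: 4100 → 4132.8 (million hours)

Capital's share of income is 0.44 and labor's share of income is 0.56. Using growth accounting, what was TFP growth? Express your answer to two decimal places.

Real GDP growth = (1464.4 − 1400) / 1400 = 4.6%.
The capital stock growth = (5140.1 − 4900) / 4900 = 4.9%.
Labor input growth = (4132.8 − 4100) / 4100 = 0.8%.
Labor's share = 1 − 0.44 = 0.56.
The capital stock: 0.44 × 4.9 = 2.156 pp.
Labor input: 0.56 × 0.8 = 0.448 pp.
TFP growth = 4.6 − 2.604 = 1.996%.

2.00%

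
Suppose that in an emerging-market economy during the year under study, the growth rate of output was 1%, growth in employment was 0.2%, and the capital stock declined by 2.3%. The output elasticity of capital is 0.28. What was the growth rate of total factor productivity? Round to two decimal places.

Labor's share = 1 − 0.28 = 0.72.
The capital stock: 0.28 × (-2.3) = -0.644 pp.
Employment: 0.72 × 0.2 = 0.144 pp.
TFP growth = 1 + 0.5 = 1.5%.

Total factor productivity growth was 1.50%.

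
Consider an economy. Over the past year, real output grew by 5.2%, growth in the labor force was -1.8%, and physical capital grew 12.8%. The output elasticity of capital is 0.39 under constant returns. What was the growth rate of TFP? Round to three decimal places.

Labor's share = 1 − 0.39 = 0.61.
Physical capital: 0.39 × 12.8 = 4.992 pp.
The labor force: 0.61 × (-1.8) = -1.098 pp.
TFP growth = 5.2 − 3.894 = 1.306%.

TFP grew 1.306%.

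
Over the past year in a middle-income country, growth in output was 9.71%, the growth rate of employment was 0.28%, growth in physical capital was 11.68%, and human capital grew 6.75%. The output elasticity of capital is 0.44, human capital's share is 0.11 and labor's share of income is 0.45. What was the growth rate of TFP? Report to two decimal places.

Labor's share = 1 − 0.44 − 0.11 = 0.45.
Physical capital: 0.44 × 11.68 = 5.1392 pp.
Human capital: 0.11 × 6.75 = 0.7425 pp.
Employment: 0.45 × 0.28 = 0.126 pp.
TFP growth = 9.71 − 6.0077 = 3.7023%.

TFP growth was 3.70%.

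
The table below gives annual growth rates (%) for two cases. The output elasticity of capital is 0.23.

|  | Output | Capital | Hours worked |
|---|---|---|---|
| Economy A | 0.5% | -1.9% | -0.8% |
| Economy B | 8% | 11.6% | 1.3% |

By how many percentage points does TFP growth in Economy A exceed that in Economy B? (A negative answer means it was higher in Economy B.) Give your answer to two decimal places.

Labor's share = 1 − 0.23 = 0.77.
Economy A: TFP = 0.5 + 0.437 + 0.616 = 1.553%.
Economy B: TFP = 8 − 2.668 − 1.001 = 4.331%.
Difference = 1.553 − (4.331) = -2.778 pp.

-2.78 percentage points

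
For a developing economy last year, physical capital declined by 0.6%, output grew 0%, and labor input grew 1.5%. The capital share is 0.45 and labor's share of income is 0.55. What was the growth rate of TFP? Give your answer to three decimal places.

Labor's share = 1 − 0.45 = 0.55.
Physical capital: 0.45 × (-0.6) = -0.27 pp.
Labor input: 0.55 × 1.5 = 0.825 pp.
TFP growth = 0 − 0.555 = -0.555%.

-0.555%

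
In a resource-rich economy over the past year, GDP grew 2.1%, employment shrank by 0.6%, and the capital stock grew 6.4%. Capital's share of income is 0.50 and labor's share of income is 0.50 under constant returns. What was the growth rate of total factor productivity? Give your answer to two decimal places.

Labor's share = 1 − 0.5 = 0.5.
The capital stock: 0.5 × 6.4 = 3.2 pp.
Employment: 0.5 × (-0.6) = -0.3 pp.
TFP growth = 2.1 − 2.9 = -0.8%.

-0.80%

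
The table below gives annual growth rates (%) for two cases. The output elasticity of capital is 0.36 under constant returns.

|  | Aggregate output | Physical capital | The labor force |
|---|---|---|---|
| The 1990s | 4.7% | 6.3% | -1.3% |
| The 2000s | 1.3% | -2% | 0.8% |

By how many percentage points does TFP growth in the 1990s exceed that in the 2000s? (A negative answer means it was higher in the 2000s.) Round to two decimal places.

1.76 percentage points

Labor's share = 1 − 0.36 = 0.64.
The 1990s: TFP = 4.7 − 2.268 + 0.832 = 3.264%.
The 2000s: TFP = 1.3 + 0.72 − 0.512 = 1.508%.
Difference = 3.264 − (1.508) = 1.756 pp.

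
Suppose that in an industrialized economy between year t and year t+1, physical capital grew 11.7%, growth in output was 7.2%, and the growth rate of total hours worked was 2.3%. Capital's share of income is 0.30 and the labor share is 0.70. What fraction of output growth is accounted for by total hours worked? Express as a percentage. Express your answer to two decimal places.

Labor's share = 1 − 0.3 = 0.7.
Total hours worked contributed 0.7 × 2.3 = 1.61 pp.
Share of growth = 1.61 / 7.2 × 100 = 22.3611%.

Total hours worked accounted for 22.36% of growth.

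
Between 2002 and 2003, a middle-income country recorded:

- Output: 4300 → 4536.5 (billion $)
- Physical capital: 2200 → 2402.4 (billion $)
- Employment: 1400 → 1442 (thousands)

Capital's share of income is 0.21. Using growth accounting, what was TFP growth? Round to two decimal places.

1.20%

Output growth = (4536.5 − 4300) / 4300 = 5.5%.
Physical capital growth = (2402.4 − 2200) / 2200 = 9.2%.
Employment growth = (1442 − 1400) / 1400 = 3%.
Labor's share = 1 − 0.21 = 0.79.
Physical capital: 0.21 × 9.2 = 1.932 pp.
Employment: 0.79 × 3 = 2.37 pp.
TFP growth = 5.5 − 4.302 = 1.198%.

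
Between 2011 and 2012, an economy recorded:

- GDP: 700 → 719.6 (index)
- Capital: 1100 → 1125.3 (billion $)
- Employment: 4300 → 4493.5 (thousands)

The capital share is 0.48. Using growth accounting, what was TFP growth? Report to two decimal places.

GDP growth = (719.6 − 700) / 700 = 2.8%.
Capital growth = (1125.3 − 1100) / 1100 = 2.3%.
Employment growth = (4493.5 − 4300) / 4300 = 4.5%.
Labor's share = 1 − 0.48 = 0.52.
Capital: 0.48 × 2.3 = 1.104 pp.
Employment: 0.52 × 4.5 = 2.34 pp.
TFP growth = 2.8 − 3.444 = -0.644%.

-0.64%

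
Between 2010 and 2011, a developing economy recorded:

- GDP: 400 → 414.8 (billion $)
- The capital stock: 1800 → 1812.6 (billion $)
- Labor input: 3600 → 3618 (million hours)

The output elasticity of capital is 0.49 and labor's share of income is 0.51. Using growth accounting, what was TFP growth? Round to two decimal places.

GDP growth = (414.8 − 400) / 400 = 3.7%.
The capital stock growth = (1812.6 − 1800) / 1800 = 0.7%.
Labor input growth = (3618 − 3600) / 3600 = 0.5%.
Labor's share = 1 − 0.49 = 0.51.
The capital stock: 0.49 × 0.7 = 0.343 pp.
Labor input: 0.51 × 0.5 = 0.255 pp.
TFP growth = 3.7 − 0.598 = 3.102%.

3.10%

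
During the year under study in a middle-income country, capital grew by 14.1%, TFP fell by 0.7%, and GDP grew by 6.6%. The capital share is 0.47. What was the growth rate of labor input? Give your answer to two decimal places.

Labor's share = 1 − 0.47 = 0.53.
gY = gA + 0.47×14.1 + 0.53×g.
0.53×g = 6.6 + 0.7 − 6.627 = 0.673.
g = 0.673 / 0.53 = 1.2698%.

1.27%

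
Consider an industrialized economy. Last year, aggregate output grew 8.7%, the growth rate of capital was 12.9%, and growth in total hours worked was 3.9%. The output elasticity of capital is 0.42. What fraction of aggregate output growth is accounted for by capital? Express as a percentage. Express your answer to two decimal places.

Capital accounted for 62.28% of growth.

Capital contributed 0.42 × 12.9 = 5.418 pp.
Share of growth = 5.418 / 8.7 × 100 = 62.2759%.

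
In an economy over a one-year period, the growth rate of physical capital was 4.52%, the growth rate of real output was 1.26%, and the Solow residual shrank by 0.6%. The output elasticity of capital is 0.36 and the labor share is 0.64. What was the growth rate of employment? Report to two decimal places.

0.36%

Labor's share = 1 − 0.36 = 0.64.
gY = gA + 0.36×4.52 + 0.64×g.
0.64×g = 1.26 + 0.6 − 1.6272 = 0.2328.
g = 0.2328 / 0.64 = 0.3638%.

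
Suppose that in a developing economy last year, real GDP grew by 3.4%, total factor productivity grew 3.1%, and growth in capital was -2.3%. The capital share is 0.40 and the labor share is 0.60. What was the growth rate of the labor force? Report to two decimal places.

Labor's share = 1 − 0.4 = 0.6.
gY = gA + 0.4×(-2.3) + 0.6×g.
0.6×g = 3.4 − 3.1 + 0.92 = 1.22.
g = 1.22 / 0.6 = 2.0333%.

The labor force growth was 2.03%.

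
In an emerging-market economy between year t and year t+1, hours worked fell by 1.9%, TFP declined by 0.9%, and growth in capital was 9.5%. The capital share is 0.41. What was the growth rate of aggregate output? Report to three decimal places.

Aggregate output grew 1.874%.

Labor's share = 1 − 0.41 = 0.59.
Capital: 0.41 × 9.5 = 3.895 pp.
Hours worked: 0.59 × (-1.9) = -1.121 pp.
Output growth = -0.9 + 2.774 = 1.874%.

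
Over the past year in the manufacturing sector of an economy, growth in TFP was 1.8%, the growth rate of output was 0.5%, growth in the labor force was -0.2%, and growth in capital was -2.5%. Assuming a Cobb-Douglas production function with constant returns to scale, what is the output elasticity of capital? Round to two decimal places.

0.48

gY = gA + α·gK + (1−α)·gL, so gY − gA − gL = α(gK − gL).
0.5 − 1.8 + 0.2 = α × (-2.5 − (-0.2)).
-1.1 = -2.3 α, so α = 0.4783.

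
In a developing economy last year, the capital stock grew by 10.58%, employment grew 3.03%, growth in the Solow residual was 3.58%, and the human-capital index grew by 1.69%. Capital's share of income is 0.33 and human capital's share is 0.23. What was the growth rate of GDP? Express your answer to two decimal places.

Labor's share = 1 − 0.33 − 0.23 = 0.44.
The capital stock: 0.33 × 10.58 = 3.4914 pp.
The human-capital index: 0.23 × 1.69 = 0.3887 pp.
Employment: 0.44 × 3.03 = 1.3332 pp.
Output growth = 3.58 + 5.2133 = 8.7933%.

8.79%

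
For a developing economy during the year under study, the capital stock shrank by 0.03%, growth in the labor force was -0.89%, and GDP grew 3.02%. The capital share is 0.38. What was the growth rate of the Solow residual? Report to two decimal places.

The Solow residual growth was 3.58%.

Labor's share = 1 − 0.38 = 0.62.
The capital stock: 0.38 × (-0.03) = -0.0114 pp.
The labor force: 0.62 × (-0.89) = -0.5518 pp.
TFP growth = 3.02 + 0.5632 = 3.5832%.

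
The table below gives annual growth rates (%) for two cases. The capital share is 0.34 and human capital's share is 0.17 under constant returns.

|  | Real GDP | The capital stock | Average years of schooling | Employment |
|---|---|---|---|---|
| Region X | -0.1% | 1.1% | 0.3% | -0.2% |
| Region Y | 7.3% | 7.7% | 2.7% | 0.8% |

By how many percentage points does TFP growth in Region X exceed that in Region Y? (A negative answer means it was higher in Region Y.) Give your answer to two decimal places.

-4.26 percentage points

Labor's share = 1 − 0.34 − 0.17 = 0.49.
Region X: TFP = -0.1 − 0.374 − 0.051 + 0.098 = -0.427%.
Region Y: TFP = 7.3 − 2.618 − 0.459 − 0.392 = 3.831%.
Difference = -0.427 − (3.831) = -4.258 pp.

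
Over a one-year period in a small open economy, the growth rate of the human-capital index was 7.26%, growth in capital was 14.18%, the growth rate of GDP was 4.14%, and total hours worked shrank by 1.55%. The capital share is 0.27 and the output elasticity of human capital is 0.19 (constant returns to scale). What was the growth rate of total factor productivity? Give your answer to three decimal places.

-0.231%

Labor's share = 1 − 0.27 − 0.19 = 0.54.
Capital: 0.27 × 14.18 = 3.8286 pp.
The human-capital index: 0.19 × 7.26 = 1.3794 pp.
Total hours worked: 0.54 × (-1.55) = -0.837 pp.
TFP growth = 4.14 − 4.371 = -0.231%.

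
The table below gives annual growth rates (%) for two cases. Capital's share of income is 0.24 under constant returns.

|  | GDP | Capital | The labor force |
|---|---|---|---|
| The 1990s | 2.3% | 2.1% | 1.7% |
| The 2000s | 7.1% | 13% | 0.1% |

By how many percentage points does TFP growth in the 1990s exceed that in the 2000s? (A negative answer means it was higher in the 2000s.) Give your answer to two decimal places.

Labor's share = 1 − 0.24 = 0.76.
The 1990s: TFP = 2.3 − 0.504 − 1.292 = 0.504%.
The 2000s: TFP = 7.1 − 3.12 − 0.076 = 3.904%.
Difference = 0.504 − (3.904) = -3.4 pp.

-3.40 percentage points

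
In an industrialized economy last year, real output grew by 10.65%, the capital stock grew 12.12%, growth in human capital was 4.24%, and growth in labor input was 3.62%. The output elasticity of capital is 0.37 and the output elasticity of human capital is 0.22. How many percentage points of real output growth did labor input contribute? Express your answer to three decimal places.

Labor's share = 1 − 0.37 − 0.22 = 0.41.
Contribution = share × growth = 0.41 × 3.62 = 1.4842 pp.

1.484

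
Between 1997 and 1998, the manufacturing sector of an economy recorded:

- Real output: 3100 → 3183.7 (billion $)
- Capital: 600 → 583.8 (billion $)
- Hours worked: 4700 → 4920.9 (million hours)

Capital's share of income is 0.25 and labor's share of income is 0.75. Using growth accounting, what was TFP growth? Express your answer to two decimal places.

Real output growth = (3183.7 − 3100) / 3100 = 2.7%.
Capital growth = (583.8 − 600) / 600 = -2.7%.
Hours worked growth = (4920.9 − 4700) / 4700 = 4.7%.
Labor's share = 1 − 0.25 = 0.75.
Capital: 0.25 × (-2.7) = -0.675 pp.
Hours worked: 0.75 × 4.7 = 3.525 pp.
TFP growth = 2.7 − 2.85 = -0.15%.

-0.15%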